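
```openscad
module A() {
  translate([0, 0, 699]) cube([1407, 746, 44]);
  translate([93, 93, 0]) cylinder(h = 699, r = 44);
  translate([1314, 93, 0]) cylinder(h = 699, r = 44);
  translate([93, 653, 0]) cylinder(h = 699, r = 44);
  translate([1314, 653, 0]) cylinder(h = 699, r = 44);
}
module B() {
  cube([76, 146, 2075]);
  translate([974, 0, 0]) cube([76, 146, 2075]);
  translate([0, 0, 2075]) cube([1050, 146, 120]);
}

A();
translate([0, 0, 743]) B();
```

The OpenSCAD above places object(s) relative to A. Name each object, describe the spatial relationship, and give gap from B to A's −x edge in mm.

The door frame's min-x is at 0; the table's min-x is 0; gap = 0 mm.

A is a table. B is a door frame. The door frame is on top of the table. The gap from the door frame to the table's −x edge is 0 mm.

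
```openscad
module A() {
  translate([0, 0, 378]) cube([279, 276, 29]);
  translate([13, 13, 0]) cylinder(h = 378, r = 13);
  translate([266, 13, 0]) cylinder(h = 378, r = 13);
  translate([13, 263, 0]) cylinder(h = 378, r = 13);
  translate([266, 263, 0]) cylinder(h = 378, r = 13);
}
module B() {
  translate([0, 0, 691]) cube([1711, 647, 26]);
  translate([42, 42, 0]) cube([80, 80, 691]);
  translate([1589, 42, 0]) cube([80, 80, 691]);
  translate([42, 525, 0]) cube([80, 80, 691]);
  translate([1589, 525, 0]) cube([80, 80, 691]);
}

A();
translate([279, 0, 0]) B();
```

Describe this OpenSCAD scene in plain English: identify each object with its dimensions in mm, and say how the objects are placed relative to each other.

A is a four-legged stool. The seat is 279×276 mm, 29 mm thick, top at z = 407 mm. It stands on four round legs, each 26 mm in diameter, from z = 0 to the seat underside, each leg's axis is inset half a diameter from the nearest pair of seat edges (so the leg's bounding box is flush with the corner).

B is a table with a 1711×647 mm rectangular top, 26 mm thick, top surface at z = 717 mm, supported by four 80×80 mm square legs, each inset 42 mm from the nearest pair of top edges, running from the floor.

The table is against the stool's +x side, with their −y faces flush.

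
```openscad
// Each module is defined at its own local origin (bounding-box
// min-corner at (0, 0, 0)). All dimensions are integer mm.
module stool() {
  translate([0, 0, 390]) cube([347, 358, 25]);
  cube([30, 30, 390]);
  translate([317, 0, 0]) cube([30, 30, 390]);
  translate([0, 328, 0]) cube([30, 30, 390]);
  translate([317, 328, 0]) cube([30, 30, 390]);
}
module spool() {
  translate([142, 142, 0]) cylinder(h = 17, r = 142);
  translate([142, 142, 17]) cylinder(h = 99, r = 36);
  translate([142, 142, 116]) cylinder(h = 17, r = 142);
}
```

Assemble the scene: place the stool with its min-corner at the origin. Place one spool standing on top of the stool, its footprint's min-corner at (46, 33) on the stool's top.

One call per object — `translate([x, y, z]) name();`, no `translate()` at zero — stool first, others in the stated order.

stool();
translate([46, 33, 415]) spool();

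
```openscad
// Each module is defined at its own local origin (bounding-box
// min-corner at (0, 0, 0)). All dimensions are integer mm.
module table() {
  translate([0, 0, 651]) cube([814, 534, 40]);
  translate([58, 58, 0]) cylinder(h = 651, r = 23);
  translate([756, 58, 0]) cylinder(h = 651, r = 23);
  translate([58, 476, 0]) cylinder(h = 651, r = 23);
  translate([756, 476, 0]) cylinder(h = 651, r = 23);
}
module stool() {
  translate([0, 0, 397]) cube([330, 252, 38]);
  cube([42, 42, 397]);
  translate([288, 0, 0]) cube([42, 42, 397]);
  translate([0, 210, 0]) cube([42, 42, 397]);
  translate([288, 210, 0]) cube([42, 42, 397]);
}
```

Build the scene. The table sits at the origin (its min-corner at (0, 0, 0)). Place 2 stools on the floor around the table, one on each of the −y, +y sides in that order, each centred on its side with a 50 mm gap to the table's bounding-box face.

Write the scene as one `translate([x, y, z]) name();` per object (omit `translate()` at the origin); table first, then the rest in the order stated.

table();
translate([242, -302, 0]) stool();
translate([242, 584, 0]) stool();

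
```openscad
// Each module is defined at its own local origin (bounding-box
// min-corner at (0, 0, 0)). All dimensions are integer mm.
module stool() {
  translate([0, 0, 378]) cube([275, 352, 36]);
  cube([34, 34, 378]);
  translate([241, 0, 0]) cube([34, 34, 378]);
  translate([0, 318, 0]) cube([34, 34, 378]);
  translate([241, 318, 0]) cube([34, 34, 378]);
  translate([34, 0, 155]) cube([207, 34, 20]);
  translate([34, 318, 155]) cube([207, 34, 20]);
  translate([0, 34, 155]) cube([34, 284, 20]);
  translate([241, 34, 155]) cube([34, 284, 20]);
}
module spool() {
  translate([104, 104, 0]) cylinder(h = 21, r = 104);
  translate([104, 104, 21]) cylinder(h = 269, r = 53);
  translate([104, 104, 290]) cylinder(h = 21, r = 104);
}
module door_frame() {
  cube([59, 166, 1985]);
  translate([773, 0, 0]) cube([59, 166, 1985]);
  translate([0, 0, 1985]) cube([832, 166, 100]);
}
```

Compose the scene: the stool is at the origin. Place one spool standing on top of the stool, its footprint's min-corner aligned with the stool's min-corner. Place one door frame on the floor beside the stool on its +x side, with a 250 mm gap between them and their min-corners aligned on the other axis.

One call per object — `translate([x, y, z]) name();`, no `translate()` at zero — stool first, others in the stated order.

stool();
translate([0, 0, 414]) spool();
translate([525, 0, 0]) door_frame();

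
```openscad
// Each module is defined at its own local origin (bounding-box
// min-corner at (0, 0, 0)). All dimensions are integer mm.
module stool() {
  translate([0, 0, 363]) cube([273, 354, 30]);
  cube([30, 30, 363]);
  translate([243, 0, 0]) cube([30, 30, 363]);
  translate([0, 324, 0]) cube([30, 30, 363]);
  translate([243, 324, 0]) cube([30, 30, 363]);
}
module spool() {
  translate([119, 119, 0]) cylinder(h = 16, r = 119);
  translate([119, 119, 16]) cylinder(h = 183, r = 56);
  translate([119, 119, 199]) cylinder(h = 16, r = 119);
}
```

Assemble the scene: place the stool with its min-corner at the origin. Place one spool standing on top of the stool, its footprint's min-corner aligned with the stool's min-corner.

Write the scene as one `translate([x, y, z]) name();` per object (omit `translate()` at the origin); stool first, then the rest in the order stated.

stool();
translate([0, 0, 393]) spool();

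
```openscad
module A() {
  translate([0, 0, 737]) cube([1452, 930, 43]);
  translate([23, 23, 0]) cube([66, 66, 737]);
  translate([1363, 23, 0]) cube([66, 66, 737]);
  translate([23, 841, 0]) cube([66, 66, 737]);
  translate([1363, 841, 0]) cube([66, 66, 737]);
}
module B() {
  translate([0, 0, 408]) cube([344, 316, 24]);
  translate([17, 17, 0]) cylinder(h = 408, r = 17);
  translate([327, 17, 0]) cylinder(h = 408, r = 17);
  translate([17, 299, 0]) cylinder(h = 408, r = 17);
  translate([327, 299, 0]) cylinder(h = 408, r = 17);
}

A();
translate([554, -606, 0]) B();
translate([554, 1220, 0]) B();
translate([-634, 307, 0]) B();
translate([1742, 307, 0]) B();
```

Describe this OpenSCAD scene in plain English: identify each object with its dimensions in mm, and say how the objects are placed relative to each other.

A is a table with a 1452×930 mm rectangular top, 43 mm thick, top surface at z = 780 mm, supported by four 66×66 mm square legs, each inset 23 mm from the nearest pair of top edges, running from the floor.

B is a simple wooden stool: a rectangular seat 344 mm (x) by 316 mm (y), 24 mm thick, top face at z = 432 mm, on four round legs, each 34 mm in diameter. The legs rest on z = 0, each leg's axis is inset half a diameter from the nearest pair of seat edges (so the leg's bounding box is flush with the corner).

Four stools sit around the table at the −y, +y, −x, +x sides.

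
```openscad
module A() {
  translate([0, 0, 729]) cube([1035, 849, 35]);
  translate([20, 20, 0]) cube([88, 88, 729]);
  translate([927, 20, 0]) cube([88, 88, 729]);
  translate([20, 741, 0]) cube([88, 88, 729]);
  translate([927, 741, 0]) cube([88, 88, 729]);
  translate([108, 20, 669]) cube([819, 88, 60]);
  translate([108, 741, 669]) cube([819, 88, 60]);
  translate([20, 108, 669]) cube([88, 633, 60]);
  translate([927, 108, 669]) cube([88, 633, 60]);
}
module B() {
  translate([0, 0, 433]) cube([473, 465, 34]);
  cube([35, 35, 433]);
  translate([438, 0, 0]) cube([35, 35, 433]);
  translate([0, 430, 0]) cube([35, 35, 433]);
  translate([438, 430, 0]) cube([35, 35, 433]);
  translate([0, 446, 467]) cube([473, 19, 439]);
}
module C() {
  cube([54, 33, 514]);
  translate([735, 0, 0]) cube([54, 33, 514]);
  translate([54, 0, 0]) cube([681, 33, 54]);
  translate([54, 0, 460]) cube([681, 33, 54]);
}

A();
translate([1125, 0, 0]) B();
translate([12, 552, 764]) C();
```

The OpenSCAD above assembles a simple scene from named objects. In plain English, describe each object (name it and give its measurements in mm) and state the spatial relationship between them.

A is a table: top 1035 mm (x) × 849 mm (y), 35 mm thick, upper face at z = 764 mm, on four 88×88 mm square legs, each inset 20 mm from the nearest pair of top edges, running from z = 0 to the bottom of the top. Four apron rails, 88 mm thick and 60 mm tall, run between adjacent legs with their top edges flush with the underside of the top and their outer faces flush with the legs' outer faces.

B is a chair. The seat is a 473×465×34 mm slab with its top at z = 467 mm, on four 35×35 mm corner legs (flush with the seat edges, standing on z = 0). A flat backrest 19 mm thick, 439 mm tall, spans the full seat width and rises from the seat top along its +y edge, rear face flush with the rear of the seat.

C is a picture frame with a 681×406 mm rectangular opening (x by z) and a uniform 54 mm border on every side. Frame depth is 33 mm along y. It is built from two vertical stiles running the full outside height and two horizontal rails spanning the gap between the stiles.

The chair is on the floor beside the table on its +x side. The picture frame is on top of the table.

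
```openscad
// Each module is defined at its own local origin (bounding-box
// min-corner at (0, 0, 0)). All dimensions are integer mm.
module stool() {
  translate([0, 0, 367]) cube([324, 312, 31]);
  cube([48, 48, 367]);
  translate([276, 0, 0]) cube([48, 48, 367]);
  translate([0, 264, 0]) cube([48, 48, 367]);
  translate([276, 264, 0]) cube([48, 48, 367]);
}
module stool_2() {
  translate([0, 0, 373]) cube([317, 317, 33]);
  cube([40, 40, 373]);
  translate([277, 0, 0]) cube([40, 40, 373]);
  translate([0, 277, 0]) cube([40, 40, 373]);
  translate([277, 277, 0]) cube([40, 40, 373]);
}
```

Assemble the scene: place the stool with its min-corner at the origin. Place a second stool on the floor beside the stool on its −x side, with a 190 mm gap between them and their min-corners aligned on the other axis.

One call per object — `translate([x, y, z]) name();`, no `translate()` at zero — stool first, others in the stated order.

stool();
translate([-507, 0, 0]) stool_2();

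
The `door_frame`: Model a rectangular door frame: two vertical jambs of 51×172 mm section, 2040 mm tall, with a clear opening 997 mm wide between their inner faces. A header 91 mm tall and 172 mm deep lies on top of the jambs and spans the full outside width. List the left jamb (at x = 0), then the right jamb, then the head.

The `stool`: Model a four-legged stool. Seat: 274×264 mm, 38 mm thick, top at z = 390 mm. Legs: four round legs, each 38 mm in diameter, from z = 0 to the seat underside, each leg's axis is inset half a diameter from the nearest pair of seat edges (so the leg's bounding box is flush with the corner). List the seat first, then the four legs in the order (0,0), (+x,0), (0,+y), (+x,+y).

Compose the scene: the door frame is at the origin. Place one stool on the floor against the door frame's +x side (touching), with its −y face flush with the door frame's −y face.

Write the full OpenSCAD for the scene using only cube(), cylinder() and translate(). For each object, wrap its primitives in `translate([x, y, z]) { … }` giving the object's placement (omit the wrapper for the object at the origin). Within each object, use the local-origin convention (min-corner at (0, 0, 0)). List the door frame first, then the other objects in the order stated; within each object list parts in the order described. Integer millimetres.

cube([51, 172, 2040]);
translate([1048, 0, 0]) cube([51, 172, 2040]);
translate([0, 0, 2040]) cube([1099, 172, 91]);
translate([1099, 0, 0]) {
  translate([0, 0, 352]) cube([274, 264, 38]);
  translate([19, 19, 0]) cylinder(h = 352, r = 19);
  translate([255, 19, 0]) cylinder(h = 352, r = 19);
  translate([19, 245, 0]) cylinder(h = 352, r = 19);
  translate([255, 245, 0]) cylinder(h = 352, r = 19);
}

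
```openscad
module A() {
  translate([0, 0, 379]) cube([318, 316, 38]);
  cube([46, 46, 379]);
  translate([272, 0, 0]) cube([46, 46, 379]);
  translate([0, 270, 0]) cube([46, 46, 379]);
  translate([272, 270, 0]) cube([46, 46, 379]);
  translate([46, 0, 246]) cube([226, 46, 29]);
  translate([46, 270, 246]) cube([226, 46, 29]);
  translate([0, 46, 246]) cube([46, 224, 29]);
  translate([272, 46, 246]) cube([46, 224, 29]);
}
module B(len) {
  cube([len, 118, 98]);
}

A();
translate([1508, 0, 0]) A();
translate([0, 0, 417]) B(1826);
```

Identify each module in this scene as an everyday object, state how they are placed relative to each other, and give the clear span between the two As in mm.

Second stool starts at x = 1508; first ends at x = 318; clear span = 1508 − 318 = 1190 mm.

A is a stool. B is a beam. A beam spans the tops of two stools. The clear span between the two stools is 1190 mm.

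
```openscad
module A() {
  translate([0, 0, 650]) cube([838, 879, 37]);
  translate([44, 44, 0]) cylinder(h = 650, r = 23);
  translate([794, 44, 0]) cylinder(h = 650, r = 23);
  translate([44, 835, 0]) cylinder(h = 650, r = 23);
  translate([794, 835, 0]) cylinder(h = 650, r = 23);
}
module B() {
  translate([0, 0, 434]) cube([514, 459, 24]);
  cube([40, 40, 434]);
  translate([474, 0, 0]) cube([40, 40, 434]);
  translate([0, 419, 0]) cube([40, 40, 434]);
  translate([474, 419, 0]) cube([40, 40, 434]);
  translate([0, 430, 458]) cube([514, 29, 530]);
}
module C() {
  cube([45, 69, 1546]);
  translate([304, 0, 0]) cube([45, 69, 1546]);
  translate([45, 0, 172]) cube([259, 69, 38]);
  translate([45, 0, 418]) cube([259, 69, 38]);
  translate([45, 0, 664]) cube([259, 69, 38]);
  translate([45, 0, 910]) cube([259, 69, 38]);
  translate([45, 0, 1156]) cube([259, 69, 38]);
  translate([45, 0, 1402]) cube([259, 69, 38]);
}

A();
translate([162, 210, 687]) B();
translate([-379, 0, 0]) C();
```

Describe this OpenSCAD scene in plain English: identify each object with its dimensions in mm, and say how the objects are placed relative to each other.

A is a rectangular dining table. The top is 838×879×37 mm with its upper surface at z = 687 mm. It stands on four round legs of 46 mm diameter, each leg's bounding box inset 21 mm from the nearest pair of top edges, running from the floor to the underside of the top.

B is a chair. The seat is a 514×459×24 mm slab with its top at z = 458 mm, on four 40×40 mm corner legs (flush with the seat edges, standing on z = 0). A flat backrest 29 mm thick, 530 mm tall, spans the full seat width and rises from the seat top along its +y edge, rear face flush with the rear of the seat.

C is a wooden ladder with two side rails of 45×69 mm section and 1546 mm height, set 349 mm apart overall. Between them run 6 rectangular rungs (69 mm deep, 38 mm thick), front faces flush with the rails' −y face. The bottom of the first rung is 172 mm above the floor and each subsequent rung is 246 mm higher than the one below.

The chair is on top of the table, centred. The ladder is on the floor beside the table on its −x side.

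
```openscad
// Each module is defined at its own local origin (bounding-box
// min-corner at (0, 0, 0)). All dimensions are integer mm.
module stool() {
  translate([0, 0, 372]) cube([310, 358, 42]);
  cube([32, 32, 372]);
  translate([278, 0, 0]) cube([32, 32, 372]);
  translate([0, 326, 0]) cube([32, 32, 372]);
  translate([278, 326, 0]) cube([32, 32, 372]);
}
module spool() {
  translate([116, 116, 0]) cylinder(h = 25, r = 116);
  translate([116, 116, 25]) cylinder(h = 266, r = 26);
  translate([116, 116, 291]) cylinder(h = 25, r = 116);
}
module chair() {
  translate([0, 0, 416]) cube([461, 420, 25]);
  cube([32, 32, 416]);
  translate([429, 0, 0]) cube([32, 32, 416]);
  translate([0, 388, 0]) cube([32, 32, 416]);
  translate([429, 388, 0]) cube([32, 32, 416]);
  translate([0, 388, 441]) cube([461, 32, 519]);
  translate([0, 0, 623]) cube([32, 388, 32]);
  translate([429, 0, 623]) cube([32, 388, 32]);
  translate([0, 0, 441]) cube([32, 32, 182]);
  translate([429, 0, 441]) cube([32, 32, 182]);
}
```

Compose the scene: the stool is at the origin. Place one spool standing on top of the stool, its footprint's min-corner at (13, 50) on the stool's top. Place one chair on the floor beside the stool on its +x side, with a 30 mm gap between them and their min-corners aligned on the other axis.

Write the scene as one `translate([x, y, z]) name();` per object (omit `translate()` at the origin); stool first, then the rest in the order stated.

stool();
translate([13, 50, 414]) spool();
translate([340, 0, 0]) chair();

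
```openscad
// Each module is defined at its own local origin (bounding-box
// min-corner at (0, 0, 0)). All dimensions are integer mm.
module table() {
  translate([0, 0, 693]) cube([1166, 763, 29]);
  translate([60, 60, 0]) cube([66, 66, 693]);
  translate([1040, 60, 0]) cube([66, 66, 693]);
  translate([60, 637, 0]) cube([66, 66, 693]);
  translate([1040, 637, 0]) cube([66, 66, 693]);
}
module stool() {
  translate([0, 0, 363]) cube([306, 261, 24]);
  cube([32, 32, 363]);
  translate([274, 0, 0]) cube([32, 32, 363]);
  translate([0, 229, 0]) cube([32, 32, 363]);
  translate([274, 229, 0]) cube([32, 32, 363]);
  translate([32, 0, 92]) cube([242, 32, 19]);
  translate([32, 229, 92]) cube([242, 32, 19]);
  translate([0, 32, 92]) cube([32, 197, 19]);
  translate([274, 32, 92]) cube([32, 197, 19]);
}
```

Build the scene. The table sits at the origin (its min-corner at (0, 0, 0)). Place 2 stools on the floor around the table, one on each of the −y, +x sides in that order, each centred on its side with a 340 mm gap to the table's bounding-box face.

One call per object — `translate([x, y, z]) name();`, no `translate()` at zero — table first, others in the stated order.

table();
translate([430, -601, 0]) stool();
translate([1506, 251, 0]) stool();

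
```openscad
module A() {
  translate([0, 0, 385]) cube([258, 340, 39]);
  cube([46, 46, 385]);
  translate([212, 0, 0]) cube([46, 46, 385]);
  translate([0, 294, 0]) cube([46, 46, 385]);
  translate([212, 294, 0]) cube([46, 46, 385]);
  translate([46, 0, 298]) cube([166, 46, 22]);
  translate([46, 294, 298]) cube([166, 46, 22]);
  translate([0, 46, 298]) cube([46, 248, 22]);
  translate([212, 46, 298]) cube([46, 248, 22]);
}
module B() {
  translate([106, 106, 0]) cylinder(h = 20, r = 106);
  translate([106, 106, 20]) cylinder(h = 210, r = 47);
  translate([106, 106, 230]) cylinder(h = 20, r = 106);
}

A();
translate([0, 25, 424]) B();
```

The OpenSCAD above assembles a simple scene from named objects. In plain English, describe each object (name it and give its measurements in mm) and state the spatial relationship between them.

A is a four-legged stool. The seat is 258×340 mm, 39 mm thick, top at z = 424 mm. It stands on four square legs, each 46×46 mm in cross-section, from z = 0 to the seat underside, each flush with a corner of the seat. Four stretchers, 46 mm wide and 22 mm tall, connect adjacent legs with their undersides at z = 298 mm, each running between the inner faces of the legs it joins and aligned with the legs' outer faces on the other axis.

B is a spool: two coaxial disc flanges of radius 106 mm and thickness 20 mm, joined by a core cylinder of radius 47 mm and height 210 mm. The lower flange rests on z = 0 and the three cylinders share a vertical axis.

The spool is on top of the stool.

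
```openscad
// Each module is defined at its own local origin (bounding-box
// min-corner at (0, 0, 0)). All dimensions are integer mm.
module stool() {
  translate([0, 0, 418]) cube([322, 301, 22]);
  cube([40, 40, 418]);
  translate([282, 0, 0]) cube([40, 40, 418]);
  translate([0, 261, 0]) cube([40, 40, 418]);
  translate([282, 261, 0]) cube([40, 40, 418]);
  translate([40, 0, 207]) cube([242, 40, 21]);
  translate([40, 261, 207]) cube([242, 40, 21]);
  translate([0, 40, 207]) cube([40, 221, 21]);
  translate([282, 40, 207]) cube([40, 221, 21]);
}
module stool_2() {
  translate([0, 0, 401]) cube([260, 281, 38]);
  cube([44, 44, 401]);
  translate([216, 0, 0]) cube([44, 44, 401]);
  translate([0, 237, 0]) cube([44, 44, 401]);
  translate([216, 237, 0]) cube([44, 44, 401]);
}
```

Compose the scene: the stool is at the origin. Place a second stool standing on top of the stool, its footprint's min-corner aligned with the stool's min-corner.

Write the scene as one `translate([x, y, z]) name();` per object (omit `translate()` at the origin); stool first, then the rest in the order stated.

stool();
translate([0, 0, 440]) stool_2();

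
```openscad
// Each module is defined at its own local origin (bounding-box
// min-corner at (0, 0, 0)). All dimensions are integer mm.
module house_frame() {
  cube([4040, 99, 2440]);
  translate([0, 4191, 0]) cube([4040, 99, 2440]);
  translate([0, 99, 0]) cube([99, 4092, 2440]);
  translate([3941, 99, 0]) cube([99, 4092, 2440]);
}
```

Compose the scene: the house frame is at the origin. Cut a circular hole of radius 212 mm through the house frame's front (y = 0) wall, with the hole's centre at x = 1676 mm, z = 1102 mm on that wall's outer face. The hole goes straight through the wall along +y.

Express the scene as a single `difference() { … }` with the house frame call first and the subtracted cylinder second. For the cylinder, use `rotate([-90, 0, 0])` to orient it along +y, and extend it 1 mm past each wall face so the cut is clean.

difference() {
  house_frame();
  translate([1676, -1, 1102]) rotate([-90, 0, 0]) cylinder(h = 101, r = 212);
}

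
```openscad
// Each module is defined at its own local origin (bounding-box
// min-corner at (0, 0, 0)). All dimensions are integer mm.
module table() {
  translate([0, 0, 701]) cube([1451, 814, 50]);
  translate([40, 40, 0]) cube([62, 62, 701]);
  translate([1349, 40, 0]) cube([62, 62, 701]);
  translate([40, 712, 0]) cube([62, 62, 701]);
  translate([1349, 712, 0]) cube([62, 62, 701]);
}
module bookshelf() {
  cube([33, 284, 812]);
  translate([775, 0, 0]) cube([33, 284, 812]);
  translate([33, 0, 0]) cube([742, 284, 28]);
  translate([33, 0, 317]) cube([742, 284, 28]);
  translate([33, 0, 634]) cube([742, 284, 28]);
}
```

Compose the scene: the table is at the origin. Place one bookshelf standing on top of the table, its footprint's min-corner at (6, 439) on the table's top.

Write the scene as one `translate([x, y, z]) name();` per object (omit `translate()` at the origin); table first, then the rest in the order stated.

table();
translate([6, 439, 751]) bookshelf();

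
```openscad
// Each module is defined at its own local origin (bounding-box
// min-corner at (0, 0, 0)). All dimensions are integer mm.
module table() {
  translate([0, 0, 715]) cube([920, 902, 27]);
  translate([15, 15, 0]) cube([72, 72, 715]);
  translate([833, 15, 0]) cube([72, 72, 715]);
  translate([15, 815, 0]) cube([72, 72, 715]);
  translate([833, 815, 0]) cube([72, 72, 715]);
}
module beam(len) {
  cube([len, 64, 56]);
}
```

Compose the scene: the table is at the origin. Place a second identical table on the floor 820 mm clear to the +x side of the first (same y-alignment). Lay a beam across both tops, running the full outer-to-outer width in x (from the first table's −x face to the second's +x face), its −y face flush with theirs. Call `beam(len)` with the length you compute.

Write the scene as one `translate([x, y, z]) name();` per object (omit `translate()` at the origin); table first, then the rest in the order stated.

table();
translate([1740, 0, 0]) table();
translate([0, 0, 742]) beam(2660);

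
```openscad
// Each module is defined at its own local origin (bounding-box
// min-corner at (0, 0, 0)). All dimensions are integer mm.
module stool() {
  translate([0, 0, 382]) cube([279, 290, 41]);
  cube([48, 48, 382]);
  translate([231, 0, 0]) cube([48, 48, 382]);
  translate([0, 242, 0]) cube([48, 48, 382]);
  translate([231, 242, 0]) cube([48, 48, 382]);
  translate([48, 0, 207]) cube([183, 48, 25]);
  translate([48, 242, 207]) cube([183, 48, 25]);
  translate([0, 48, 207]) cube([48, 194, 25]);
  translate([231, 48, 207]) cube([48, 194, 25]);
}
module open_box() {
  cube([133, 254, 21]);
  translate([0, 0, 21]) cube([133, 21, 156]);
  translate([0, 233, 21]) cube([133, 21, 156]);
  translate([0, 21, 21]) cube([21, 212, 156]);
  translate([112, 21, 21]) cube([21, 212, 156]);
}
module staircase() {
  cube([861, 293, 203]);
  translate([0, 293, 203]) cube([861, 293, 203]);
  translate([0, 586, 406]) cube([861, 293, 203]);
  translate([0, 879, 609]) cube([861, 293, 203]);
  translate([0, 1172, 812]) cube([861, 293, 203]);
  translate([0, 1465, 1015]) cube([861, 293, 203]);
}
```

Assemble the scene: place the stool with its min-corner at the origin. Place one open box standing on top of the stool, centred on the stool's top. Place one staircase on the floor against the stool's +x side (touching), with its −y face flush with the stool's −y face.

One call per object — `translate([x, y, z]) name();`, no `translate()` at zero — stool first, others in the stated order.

stool();
translate([73, 18, 423]) open_box();
translate([279, 0, 0]) staircase();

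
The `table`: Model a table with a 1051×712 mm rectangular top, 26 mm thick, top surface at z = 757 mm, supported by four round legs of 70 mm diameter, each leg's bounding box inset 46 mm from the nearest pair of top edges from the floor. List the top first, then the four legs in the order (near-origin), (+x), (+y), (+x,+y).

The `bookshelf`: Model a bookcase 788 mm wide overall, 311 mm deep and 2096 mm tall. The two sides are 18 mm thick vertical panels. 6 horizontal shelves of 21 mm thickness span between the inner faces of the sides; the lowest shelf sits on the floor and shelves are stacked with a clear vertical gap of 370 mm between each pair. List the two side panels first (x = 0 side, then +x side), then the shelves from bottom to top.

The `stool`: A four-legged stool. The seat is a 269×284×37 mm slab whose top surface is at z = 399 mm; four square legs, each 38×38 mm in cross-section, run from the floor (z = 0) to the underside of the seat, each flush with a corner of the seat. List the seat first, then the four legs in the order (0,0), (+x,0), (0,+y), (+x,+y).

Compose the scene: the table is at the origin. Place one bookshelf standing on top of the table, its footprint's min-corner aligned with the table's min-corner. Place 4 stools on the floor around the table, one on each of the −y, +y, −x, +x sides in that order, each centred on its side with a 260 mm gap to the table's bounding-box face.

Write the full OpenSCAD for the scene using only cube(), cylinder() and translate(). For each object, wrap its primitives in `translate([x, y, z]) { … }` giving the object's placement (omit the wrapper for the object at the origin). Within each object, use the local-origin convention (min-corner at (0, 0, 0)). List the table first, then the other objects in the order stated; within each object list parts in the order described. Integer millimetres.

translate([0, 0, 731]) cube([1051, 712, 26]);
translate([81, 81, 0]) cylinder(h = 731, r = 35);
translate([970, 81, 0]) cylinder(h = 731, r = 35);
translate([81, 631, 0]) cylinder(h = 731, r = 35);
translate([970, 631, 0]) cylinder(h = 731, r = 35);
translate([0, 0, 757]) {
  cube([18, 311, 2096]);
  translate([770, 0, 0]) cube([18, 311, 2096]);
  translate([18, 0, 0]) cube([752, 311, 21]);
  translate([18, 0, 391]) cube([752, 311, 21]);
  translate([18, 0, 782]) cube([752, 311, 21]);
  translate([18, 0, 1173]) cube([752, 311, 21]);
  translate([18, 0, 1564]) cube([752, 311, 21]);
  translate([18, 0, 1955]) cube([752, 311, 21]);
}
translate([391, -544, 0]) {
  translate([0, 0, 362]) cube([269, 284, 37]);
  cube([38, 38, 362]);
  translate([231, 0, 0]) cube([38, 38, 362]);
  translate([0, 246, 0]) cube([38, 38, 362]);
  translate([231, 246, 0]) cube([38, 38, 362]);
}
translate([391, 972, 0]) {
  translate([0, 0, 362]) cube([269, 284, 37]);
  cube([38, 38, 362]);
  translate([231, 0, 0]) cube([38, 38, 362]);
  translate([0, 246, 0]) cube([38, 38, 362]);
  translate([231, 246, 0]) cube([38, 38, 362]);
}
translate([-529, 214, 0]) {
  translate([0, 0, 362]) cube([269, 284, 37]);
  cube([38, 38, 362]);
  translate([231, 0, 0]) cube([38, 38, 362]);
  translate([0, 246, 0]) cube([38, 38, 362]);
  translate([231, 246, 0]) cube([38, 38, 362]);
}
translate([1311, 214, 0]) {
  translate([0, 0, 362]) cube([269, 284, 37]);
  cube([38, 38, 362]);
  translate([231, 0, 0]) cube([38, 38, 362]);
  translate([0, 246, 0]) cube([38, 38, 362]);
  translate([231, 246, 0]) cube([38, 38, 362]);
}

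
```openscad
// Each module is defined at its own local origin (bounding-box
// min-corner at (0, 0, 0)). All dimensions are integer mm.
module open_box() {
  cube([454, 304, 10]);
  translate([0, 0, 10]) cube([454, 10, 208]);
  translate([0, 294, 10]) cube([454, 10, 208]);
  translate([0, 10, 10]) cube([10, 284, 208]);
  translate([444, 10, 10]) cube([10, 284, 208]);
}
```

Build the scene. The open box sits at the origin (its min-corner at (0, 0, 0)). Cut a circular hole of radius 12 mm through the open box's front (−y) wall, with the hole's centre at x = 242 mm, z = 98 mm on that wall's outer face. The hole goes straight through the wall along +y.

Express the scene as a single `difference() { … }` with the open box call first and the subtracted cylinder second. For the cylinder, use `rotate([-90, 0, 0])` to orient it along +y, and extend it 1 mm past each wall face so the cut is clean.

difference() {
  open_box();
  translate([242, -1, 98]) rotate([-90, 0, 0]) cylinder(h = 12, r = 12);
}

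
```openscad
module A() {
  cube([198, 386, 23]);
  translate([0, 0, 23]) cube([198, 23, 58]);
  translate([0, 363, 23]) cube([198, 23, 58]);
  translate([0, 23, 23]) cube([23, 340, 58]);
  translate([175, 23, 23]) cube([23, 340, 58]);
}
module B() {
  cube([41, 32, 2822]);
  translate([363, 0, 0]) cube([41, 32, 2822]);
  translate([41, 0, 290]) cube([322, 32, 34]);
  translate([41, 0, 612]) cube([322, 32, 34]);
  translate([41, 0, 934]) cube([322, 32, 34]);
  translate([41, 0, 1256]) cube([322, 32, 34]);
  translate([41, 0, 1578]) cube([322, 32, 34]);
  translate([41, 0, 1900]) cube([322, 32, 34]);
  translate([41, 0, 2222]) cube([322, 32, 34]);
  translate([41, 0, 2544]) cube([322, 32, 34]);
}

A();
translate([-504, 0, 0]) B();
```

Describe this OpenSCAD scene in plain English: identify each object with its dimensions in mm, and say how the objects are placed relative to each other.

A is an open-topped rectangular box: outside dimensions 198×386×81 mm, with a uniform wall and base thickness of 23 mm. The base is a full 198×386 slab on the floor; four walls sit on top of the base. The front and back walls (the −y and +y sides) span the full width; the two side walls fit between them.

B is a wooden ladder with two side rails of 41×32 mm section and 2822 mm height, set 404 mm apart overall. Between them run 8 rectangular rungs (32 mm deep, 34 mm thick), front faces flush with the rails' −y face. The bottom of the first rung is 290 mm above the floor and each subsequent rung is 322 mm higher than the one below.

The ladder is on the floor beside the open box on its −x side.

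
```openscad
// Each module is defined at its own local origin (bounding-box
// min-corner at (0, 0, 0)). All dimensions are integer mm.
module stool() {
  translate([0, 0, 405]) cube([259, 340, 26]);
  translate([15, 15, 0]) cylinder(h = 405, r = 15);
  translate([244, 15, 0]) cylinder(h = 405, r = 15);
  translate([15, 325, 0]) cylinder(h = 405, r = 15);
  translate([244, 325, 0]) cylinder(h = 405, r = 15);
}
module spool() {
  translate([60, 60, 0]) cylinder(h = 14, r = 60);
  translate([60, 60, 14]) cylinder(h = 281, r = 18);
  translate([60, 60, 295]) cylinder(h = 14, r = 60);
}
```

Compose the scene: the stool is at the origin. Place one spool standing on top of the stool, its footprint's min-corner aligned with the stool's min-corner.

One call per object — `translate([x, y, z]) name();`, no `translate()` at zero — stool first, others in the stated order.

stool();
translate([0, 0, 431]) spool();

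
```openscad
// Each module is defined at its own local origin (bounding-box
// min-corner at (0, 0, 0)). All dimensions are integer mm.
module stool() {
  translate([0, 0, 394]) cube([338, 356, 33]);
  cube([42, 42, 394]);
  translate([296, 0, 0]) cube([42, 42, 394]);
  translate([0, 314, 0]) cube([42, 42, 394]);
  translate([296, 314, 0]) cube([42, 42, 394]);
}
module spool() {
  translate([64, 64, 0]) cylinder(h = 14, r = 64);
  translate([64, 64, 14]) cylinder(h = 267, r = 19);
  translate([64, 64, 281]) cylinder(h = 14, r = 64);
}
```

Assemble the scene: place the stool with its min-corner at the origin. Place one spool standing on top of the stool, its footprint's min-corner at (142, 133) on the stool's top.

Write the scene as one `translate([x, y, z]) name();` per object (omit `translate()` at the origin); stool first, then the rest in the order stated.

stool();
translate([142, 133, 427]) spool();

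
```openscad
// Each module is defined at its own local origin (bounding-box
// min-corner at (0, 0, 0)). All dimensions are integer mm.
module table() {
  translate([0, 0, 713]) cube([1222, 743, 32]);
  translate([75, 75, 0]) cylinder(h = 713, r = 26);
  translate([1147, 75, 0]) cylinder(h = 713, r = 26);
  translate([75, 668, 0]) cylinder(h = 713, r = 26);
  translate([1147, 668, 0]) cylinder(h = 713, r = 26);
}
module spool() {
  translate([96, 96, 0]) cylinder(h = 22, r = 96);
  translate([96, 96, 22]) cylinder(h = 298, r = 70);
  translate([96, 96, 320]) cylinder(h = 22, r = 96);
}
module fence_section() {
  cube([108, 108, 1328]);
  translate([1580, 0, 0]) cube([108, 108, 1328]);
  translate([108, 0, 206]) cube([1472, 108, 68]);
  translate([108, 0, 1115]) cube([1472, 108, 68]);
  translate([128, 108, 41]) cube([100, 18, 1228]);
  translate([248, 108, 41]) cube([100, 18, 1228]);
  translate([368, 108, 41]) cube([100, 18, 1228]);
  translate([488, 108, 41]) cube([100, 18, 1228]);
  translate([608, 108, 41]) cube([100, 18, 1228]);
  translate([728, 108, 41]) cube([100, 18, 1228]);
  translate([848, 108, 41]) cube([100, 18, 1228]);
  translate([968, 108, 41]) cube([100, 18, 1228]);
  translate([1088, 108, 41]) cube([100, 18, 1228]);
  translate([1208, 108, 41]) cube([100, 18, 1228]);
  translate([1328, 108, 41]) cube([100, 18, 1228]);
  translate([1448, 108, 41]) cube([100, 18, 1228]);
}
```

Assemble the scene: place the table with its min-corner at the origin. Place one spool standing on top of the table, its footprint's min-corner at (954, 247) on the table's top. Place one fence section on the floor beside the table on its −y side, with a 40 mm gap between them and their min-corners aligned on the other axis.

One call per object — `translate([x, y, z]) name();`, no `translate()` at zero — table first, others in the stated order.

table();
translate([954, 247, 745]) spool();
translate([0, -166, 0]) fence_section();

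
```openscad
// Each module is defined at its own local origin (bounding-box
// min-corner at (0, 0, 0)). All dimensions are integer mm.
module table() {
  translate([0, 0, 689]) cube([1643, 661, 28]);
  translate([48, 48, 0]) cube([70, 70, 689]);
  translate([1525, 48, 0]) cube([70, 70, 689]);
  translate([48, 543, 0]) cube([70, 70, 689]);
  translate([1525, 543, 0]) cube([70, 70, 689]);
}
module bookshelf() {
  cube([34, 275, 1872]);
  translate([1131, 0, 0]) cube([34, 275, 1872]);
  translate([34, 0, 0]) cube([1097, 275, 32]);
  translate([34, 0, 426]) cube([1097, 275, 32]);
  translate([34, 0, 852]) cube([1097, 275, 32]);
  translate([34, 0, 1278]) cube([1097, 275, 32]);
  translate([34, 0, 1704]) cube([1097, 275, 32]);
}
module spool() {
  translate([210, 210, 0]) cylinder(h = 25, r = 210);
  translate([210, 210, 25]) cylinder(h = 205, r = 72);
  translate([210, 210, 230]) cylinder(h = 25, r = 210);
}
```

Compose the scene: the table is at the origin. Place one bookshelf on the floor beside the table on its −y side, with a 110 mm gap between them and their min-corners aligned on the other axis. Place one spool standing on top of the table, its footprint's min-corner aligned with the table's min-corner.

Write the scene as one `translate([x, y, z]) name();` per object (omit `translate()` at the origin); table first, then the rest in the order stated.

table();
translate([0, -385, 0]) bookshelf();
translate([0, 0, 717]) spool();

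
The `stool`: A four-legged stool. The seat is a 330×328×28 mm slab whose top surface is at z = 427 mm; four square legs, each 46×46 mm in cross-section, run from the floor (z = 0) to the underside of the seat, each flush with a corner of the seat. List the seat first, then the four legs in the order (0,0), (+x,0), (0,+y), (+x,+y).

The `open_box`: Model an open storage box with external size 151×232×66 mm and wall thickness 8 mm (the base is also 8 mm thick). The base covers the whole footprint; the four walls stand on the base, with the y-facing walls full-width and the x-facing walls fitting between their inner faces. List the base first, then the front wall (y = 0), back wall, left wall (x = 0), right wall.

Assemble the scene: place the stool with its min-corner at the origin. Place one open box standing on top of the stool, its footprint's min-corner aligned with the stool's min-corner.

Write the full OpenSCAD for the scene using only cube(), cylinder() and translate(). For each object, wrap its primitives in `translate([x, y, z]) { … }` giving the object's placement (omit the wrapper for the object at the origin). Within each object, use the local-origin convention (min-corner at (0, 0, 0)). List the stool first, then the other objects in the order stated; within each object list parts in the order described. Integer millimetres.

translate([0, 0, 399]) cube([330, 328, 28]);
cube([46, 46, 399]);
translate([284, 0, 0]) cube([46, 46, 399]);
translate([0, 282, 0]) cube([46, 46, 399]);
translate([284, 282, 0]) cube([46, 46, 399]);
translate([0, 0, 427]) {
  cube([151, 232, 8]);
  translate([0, 0, 8]) cube([151, 8, 58]);
  translate([0, 224, 8]) cube([151, 8, 58]);
  translate([0, 8, 8]) cube([8, 216, 58]);
  translate([143, 8, 8]) cube([8, 216, 58]);
}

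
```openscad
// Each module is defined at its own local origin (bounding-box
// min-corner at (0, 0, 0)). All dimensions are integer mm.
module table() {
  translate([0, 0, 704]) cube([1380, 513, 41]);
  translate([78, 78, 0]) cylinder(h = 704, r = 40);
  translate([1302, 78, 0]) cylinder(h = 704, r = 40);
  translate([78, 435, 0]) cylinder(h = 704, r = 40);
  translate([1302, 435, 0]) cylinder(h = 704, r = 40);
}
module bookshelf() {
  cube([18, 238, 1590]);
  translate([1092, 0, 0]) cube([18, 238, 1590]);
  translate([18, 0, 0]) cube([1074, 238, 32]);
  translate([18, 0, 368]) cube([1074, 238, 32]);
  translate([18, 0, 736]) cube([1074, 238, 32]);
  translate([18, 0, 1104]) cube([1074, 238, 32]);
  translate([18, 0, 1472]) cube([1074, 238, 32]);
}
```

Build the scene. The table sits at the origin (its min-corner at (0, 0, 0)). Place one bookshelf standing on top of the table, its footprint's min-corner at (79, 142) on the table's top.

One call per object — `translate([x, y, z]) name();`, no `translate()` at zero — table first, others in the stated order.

table();
translate([79, 142, 745]) bookshelf();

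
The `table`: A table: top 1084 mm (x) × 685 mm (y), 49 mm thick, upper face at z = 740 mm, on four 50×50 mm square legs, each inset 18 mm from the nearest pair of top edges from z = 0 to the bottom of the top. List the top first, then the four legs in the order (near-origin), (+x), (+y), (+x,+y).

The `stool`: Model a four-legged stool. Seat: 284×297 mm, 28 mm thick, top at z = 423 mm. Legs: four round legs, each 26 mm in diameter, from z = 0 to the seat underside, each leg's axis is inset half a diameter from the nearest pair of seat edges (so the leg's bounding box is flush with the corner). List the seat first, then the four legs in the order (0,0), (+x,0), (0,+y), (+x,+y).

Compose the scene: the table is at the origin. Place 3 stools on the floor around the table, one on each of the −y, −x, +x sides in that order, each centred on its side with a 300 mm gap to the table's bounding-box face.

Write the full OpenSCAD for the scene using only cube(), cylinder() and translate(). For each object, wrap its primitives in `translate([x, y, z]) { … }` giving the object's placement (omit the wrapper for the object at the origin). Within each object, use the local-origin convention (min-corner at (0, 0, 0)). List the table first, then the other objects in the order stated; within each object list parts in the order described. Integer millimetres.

translate([0, 0, 691]) cube([1084, 685, 49]);
translate([18, 18, 0]) cube([50, 50, 691]);
translate([1016, 18, 0]) cube([50, 50, 691]);
translate([18, 617, 0]) cube([50, 50, 691]);
translate([1016, 617, 0]) cube([50, 50, 691]);
translate([400, -597, 0]) {
  translate([0, 0, 395]) cube([284, 297, 28]);
  translate([13, 13, 0]) cylinder(h = 395, r = 13);
  translate([271, 13, 0]) cylinder(h = 395, r = 13);
  translate([13, 284, 0]) cylinder(h = 395, r = 13);
  translate([271, 284, 0]) cylinder(h = 395, r = 13);
}
translate([-584, 194, 0]) {
  translate([0, 0, 395]) cube([284, 297, 28]);
  translate([13, 13, 0]) cylinder(h = 395, r = 13);
  translate([271, 13, 0]) cylinder(h = 395, r = 13);
  translate([13, 284, 0]) cylinder(h = 395, r = 13);
  translate([271, 284, 0]) cylinder(h = 395, r = 13);
}
translate([1384, 194, 0]) {
  translate([0, 0, 395]) cube([284, 297, 28]);
  translate([13, 13, 0]) cylinder(h = 395, r = 13);
  translate([271, 13, 0]) cylinder(h = 395, r = 13);
  translate([13, 284, 0]) cylinder(h = 395, r = 13);
  translate([271, 284, 0]) cylinder(h = 395, r = 13);
}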